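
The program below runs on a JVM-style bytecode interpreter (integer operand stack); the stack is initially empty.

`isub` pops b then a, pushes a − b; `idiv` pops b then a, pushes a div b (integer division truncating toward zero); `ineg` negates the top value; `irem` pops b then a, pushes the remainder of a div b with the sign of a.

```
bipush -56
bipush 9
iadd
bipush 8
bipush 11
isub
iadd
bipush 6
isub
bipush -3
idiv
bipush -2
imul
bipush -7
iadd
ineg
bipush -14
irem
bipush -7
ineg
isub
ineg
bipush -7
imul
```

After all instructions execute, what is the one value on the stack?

-42

bipush -56 : [-56]
bipush 9   : [-56, 9]
iadd       : [-47]
bipush 8   : [-47, 8]
bipush 11  : [-47, 8, 11]
isub       : [-47, -3]
iadd       : [-50]
bipush 6   : [-50, 6]
isub       : [-56]
bipush -3  : [-56, -3]
idiv       : [18]
bipush -2  : [18, -2]
imul       : [-36]
bipush -7  : [-36, -7]
iadd       : [-43]
ineg       : [43]
bipush -14 : [43, -14]
irem       : [1]
bipush -7  : [1, -7]
ineg       : [1, 7]
isub       : [-6]
ineg       : [6]
bipush -7  : [6, -7]
imul       : [-42]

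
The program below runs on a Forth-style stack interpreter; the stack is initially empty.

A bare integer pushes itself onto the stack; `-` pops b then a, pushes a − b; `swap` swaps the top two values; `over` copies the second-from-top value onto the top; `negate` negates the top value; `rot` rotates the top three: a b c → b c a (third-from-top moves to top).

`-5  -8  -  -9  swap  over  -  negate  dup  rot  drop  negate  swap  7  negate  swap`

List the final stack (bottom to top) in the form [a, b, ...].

-5      [-5]
-8      [-5, -8]
-       [3]
-9      [3, -9]
swap    [-9, 3]
over    [-9, 3, -9]
-       [-9, 12]
negate  [-9, -12]
dup     [-9, -12, -12]
rot     [-12, -12, -9]
drop    [-12, -12]
negate  [-12, 12]
swap    [12, -12]
7       [12, -12, 7]
negate  [12, -12, -7]
swap    [12, -7, -12]

[12, -7, -12]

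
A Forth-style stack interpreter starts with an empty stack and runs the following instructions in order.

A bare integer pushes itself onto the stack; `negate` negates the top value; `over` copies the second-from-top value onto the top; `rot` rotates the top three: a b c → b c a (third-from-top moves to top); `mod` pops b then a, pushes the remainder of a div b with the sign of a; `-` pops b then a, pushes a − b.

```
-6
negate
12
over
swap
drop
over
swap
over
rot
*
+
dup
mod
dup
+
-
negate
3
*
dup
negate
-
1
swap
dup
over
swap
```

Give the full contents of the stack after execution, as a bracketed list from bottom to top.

-6      [-6]
negate  [6]
12      [6, 12]
over    [6, 12, 6]
swap    [6, 6, 12]
drop    [6, 6]
over    [6, 6, 6]
swap    [6, 6, 6]
over    [6, 6, 6, 6]
rot     [6, 6, 6, 6]
*       [6, 6, 36]
+       [6, 42]
dup     [6, 42, 42]
mod     [6, 0]
dup     [6, 0, 0]
+       [6, 0]
-       [6]
negate  [-6]
3       [-6, 3]
*       [-18]
dup     [-18, -18]
negate  [-18, 18]
-       [-36]
1       [-36, 1]
swap    [1, -36]
dup     [1, -36, -36]
over    [1, -36, -36, -36]
swap    [1, -36, -36, -36]

[1, -36, -36, -36]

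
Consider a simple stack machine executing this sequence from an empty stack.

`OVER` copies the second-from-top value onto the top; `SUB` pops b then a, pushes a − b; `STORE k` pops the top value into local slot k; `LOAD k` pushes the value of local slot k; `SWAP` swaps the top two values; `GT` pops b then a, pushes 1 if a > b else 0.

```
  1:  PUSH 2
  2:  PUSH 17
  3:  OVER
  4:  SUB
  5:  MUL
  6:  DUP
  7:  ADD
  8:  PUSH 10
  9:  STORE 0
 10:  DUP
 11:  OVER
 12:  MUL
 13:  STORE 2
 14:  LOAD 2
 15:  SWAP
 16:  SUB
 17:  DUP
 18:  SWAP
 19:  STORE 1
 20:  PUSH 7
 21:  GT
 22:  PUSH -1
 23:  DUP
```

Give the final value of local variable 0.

PUSH 2  -> 2
PUSH 17 -> 2 17
OVER    -> 2 17 2
SUB     -> 2 15
MUL     -> 30
DUP     -> 30 30
ADD     -> 60
PUSH 10 -> 60 10
STORE 0 -> 60
DUP     -> 60 60
OVER    -> 60 60 60
MUL     -> 60 3600
STORE 2 -> 60
LOAD 2  -> 60 3600
SWAP    -> 3600 60
SUB     -> 3540
DUP     -> 3540 3540
SWAP    -> 3540 3540
STORE 1 -> 3540
PUSH 7  -> 3540 7
GT      -> 1
PUSH -1 -> 1 -1
DUP     -> 1 -1 -1

10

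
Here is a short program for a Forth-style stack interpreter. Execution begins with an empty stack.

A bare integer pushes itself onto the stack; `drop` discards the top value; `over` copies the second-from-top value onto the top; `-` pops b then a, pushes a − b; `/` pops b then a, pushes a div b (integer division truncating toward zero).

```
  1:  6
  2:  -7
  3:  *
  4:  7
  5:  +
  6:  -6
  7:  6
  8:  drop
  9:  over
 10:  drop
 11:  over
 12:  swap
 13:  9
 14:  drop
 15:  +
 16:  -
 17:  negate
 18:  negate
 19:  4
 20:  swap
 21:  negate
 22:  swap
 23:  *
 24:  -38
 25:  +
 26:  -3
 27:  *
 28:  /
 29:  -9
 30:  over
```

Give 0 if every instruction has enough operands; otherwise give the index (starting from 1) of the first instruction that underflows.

6       [6]
-7      [6, -7]
*       [-42]
7       [-42, 7]
+       [-35]
-6      [-35, -6]
6       [-35, -6, 6]
drop    [-35, -6]
over    [-35, -6, -35]
drop    [-35, -6]
over    [-35, -6, -35]
swap    [-35, -35, -6]
9       [-35, -35, -6, 9]
drop    [-35, -35, -6]
+       [-35, -41]
-       [6]
negate  [-6]
negate  [6]
4       [6, 4]
swap    [4, 6]
negate  [4, -6]
swap    [-6, 4]
*       [-24]
-38     [-24, -38]
+       [-62]
-3      [-62, -3]
*       [186]
/  — needs 2 operands, stack has 1 → underflow

28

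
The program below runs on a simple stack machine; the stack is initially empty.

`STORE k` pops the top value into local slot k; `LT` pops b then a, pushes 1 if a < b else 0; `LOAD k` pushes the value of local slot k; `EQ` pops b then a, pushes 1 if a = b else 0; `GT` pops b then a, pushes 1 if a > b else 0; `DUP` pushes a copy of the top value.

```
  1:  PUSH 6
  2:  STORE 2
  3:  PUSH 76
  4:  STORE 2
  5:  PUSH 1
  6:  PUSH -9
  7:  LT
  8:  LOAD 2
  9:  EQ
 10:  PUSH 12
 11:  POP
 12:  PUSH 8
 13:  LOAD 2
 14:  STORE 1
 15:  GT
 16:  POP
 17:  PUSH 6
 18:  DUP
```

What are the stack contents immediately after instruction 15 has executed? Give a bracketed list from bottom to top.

[0]

PUSH 6  → 6
STORE 2 → (empty)
PUSH 76 → 76
STORE 2 → (empty)
PUSH 1  → 1
PUSH -9 → 1 -9
LT      → 0
LOAD 2  → 0 76
EQ      → 0
PUSH 12 → 0 12
POP     → 0
PUSH 8  → 0 8
LOAD 2  → 0 8 76
STORE 1 → 0 8
GT      → 0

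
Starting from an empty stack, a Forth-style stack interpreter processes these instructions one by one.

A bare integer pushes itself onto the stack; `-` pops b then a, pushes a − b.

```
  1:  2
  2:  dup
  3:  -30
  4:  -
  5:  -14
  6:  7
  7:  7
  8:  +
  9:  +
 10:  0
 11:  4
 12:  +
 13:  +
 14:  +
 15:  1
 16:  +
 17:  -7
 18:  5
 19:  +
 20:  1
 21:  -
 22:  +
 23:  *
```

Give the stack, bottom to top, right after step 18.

2   -> 2
dup -> 2 2
-30 -> 2 2 -30
-   -> 2 32
-14 -> 2 32 -14
7   -> 2 32 -14 7
7   -> 2 32 -14 7 7
+   -> 2 32 -14 14
+   -> 2 32 0
0   -> 2 32 0 0
4   -> 2 32 0 0 4
+   -> 2 32 0 4
+   -> 2 32 4
+   -> 2 36
1   -> 2 36 1
+   -> 2 37
-7  -> 2 37 -7
5   -> 2 37 -7 5

[2, 37, -7, 5]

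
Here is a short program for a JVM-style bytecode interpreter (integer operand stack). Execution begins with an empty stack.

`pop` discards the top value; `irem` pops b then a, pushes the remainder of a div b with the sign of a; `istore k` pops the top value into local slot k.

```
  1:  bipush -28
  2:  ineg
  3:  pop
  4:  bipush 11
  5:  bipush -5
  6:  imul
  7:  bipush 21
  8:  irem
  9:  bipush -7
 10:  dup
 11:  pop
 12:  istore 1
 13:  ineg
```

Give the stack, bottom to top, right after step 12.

bipush -28 -> -28
ineg       -> 28
pop        -> (empty)
bipush 11  -> 11
bipush -5  -> 11 -5
imul       -> -55
bipush 21  -> -55 21
irem       -> -13
bipush -7  -> -13 -7
dup        -> -13 -7 -7
pop        -> -13 -7
istore 1   -> -13

[-13]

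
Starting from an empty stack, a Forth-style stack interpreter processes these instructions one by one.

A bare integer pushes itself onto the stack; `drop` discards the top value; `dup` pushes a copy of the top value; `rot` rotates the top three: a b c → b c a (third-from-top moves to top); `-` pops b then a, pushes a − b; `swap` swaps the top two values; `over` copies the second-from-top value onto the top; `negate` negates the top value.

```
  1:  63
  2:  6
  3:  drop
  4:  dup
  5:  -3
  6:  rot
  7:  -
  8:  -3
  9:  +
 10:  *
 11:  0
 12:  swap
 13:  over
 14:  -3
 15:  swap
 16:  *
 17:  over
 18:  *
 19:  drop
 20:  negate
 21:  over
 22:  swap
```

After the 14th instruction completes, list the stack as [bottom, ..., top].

63   -> [63]
6    -> [63, 6]
drop -> [63]
dup  -> [63, 63]
-3   -> [63, 63, -3]
rot  -> [63, -3, 63]
-    -> [63, -66]
-3   -> [63, -66, -3]
+    -> [63, -69]
*    -> [-4347]
0    -> [-4347, 0]
swap -> [0, -4347]
over -> [0, -4347, 0]
-3   -> [0, -4347, 0, -3]

[0, -4347, 0, -3]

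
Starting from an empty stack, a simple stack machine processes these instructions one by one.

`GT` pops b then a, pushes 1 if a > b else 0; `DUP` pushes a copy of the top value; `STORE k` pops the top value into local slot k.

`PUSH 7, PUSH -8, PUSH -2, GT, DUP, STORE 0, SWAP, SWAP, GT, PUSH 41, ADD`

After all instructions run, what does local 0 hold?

0

PUSH 7  → 7
PUSH -8 → 7 -8
PUSH -2 → 7 -8 -2
GT      → 7 0
DUP     → 7 0 0
STORE 0 → 7 0
SWAP    → 0 7
SWAP    → 7 0
GT      → 1
PUSH 41 → 1 41
ADD     → 42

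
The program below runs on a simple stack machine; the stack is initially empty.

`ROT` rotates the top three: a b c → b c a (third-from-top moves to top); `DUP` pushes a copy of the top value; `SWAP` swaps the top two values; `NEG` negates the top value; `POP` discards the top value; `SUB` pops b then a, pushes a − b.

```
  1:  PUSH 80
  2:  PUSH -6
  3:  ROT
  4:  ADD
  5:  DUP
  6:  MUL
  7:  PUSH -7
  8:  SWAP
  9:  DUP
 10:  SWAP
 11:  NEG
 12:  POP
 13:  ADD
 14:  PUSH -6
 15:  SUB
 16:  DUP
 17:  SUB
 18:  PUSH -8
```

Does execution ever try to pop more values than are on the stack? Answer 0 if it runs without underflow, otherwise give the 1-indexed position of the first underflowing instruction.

3

PUSH 80 -> 80
PUSH -6 -> 80 -6
ROT  — needs 3 operands, stack has 2 → underflow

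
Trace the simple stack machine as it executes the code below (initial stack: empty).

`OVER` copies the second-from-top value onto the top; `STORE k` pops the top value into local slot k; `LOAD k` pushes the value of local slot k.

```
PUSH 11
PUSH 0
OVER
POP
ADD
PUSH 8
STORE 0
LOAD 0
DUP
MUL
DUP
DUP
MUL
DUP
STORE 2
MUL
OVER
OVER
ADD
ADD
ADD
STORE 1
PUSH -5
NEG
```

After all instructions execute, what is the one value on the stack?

PUSH 11 → 11
PUSH 0  → 11 0
OVER    → 11 0 11
POP     → 11 0
ADD     → 11
PUSH 8  → 11 8
STORE 0 → 11
LOAD 0  → 11 8
DUP     → 11 8 8
MUL     → 11 64
DUP     → 11 64 64
DUP     → 11 64 64 64
MUL     → 11 64 4096
DUP     → 11 64 4096 4096
STORE 2 → 11 64 4096
MUL     → 11 262144
OVER    → 11 262144 11
OVER    → 11 262144 11 262144
ADD     → 11 262144 262155
ADD     → 11 524299
ADD     → 524310
STORE 1 → (empty)
PUSH -5 → -5
NEG     → 5

5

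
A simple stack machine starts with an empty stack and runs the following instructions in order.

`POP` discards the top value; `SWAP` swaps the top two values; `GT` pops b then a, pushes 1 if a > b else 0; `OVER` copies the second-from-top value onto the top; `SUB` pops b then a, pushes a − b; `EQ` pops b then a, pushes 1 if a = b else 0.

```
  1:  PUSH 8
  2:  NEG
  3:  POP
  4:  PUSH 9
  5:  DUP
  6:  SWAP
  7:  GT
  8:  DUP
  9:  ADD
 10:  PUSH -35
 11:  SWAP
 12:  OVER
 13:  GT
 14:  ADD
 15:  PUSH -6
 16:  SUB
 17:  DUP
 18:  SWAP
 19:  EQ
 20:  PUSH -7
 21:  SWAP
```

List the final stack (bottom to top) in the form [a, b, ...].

[-7, 1]

PUSH 8   -> [8]
NEG      -> [-8]
POP      -> []
PUSH 9   -> [9]
DUP      -> [9, 9]
SWAP     -> [9, 9]
GT       -> [0]
DUP      -> [0, 0]
ADD      -> [0]
PUSH -35 -> [0, -35]
SWAP     -> [-35, 0]
OVER     -> [-35, 0, -35]
GT       -> [-35, 1]
ADD      -> [-34]
PUSH -6  -> [-34, -6]
SUB      -> [-28]
DUP      -> [-28, -28]
SWAP     -> [-28, -28]
EQ       -> [1]
PUSH -7  -> [1, -7]
SWAP     -> [-7, 1]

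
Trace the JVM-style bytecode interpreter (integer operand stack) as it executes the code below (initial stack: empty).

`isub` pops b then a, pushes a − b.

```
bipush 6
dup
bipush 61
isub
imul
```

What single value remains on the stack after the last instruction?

-330

bipush 6  : [6]
dup       : [6, 6]
bipush 61 : [6, 6, 61]
isub      : [6, -55]
imul      : [-330]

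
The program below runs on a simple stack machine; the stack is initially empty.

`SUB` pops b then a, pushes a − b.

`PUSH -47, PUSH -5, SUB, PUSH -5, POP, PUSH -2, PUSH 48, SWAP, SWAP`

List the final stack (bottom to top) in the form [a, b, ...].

PUSH -47  -47
PUSH -5   -47 -5
SUB       -42
PUSH -5   -42 -5
POP       -42
PUSH -2   -42 -2
PUSH 48   -42 -2 48
SWAP      -42 48 -2
SWAP      -42 -2 48

[-42, -2, 48]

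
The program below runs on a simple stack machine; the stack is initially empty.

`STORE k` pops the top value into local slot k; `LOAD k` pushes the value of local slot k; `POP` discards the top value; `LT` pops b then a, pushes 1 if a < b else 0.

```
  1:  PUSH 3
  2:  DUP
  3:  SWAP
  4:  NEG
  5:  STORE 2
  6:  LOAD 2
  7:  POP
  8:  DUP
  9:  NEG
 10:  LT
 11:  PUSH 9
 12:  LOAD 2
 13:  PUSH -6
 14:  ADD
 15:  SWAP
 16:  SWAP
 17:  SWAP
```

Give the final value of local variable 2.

PUSH 3  : [3]
DUP     : [3, 3]
SWAP    : [3, 3]
NEG     : [3, -3]
STORE 2 : [3]
LOAD 2  : [3, -3]
POP     : [3]
DUP     : [3, 3]
NEG     : [3, -3]
LT      : [0]
PUSH 9  : [0, 9]
LOAD 2  : [0, 9, -3]
PUSH -6 : [0, 9, -3, -6]
ADD     : [0, 9, -9]
SWAP    : [0, -9, 9]
SWAP    : [0, 9, -9]
SWAP    : [0, -9, 9]

-3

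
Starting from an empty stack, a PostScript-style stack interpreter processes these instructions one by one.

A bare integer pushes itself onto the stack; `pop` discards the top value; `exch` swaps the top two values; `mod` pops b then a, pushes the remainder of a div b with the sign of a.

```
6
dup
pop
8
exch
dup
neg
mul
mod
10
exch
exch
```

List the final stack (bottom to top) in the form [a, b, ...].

[8, 10]

6     [6]
dup   [6, 6]
pop   [6]
8     [6, 8]
exch  [8, 6]
dup   [8, 6, 6]
neg   [8, 6, -6]
mul   [8, -36]
mod   [8]
10    [8, 10]
exch  [10, 8]
exch  [8, 10]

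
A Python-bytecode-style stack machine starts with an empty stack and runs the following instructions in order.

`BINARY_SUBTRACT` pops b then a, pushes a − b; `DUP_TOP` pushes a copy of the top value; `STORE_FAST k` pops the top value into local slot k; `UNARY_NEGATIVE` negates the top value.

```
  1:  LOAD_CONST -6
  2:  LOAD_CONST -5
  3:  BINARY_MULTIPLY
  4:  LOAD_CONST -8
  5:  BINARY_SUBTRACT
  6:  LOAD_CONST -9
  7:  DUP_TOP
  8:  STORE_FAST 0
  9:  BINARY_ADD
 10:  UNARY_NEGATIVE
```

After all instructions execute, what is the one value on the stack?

-29

LOAD_CONST -6    -6
LOAD_CONST -5    -6 -5
BINARY_MULTIPLY  30
LOAD_CONST -8    30 -8
BINARY_SUBTRACT  38
LOAD_CONST -9    38 -9
DUP_TOP          38 -9 -9
STORE_FAST 0     38 -9
BINARY_ADD       29
UNARY_NEGATIVE   -29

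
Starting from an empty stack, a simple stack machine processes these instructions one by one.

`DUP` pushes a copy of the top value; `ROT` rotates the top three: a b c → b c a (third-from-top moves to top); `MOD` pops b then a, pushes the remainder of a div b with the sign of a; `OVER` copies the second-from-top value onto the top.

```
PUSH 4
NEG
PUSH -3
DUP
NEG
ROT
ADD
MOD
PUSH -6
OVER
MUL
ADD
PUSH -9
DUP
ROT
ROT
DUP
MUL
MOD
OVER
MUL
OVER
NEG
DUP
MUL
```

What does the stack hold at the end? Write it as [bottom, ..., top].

[-9, 0, 81]

PUSH 4  : [4]
NEG     : [-4]
PUSH -3 : [-4, -3]
DUP     : [-4, -3, -3]
NEG     : [-4, -3, 3]
ROT     : [-3, 3, -4]
ADD     : [-3, -1]
MOD     : [0]
PUSH -6 : [0, -6]
OVER    : [0, -6, 0]
MUL     : [0, 0]
ADD     : [0]
PUSH -9 : [0, -9]
DUP     : [0, -9, -9]
ROT     : [-9, -9, 0]
ROT     : [-9, 0, -9]
DUP     : [-9, 0, -9, -9]
MUL     : [-9, 0, 81]
MOD     : [-9, 0]
OVER    : [-9, 0, -9]
MUL     : [-9, 0]
OVER    : [-9, 0, -9]
NEG     : [-9, 0, 9]
DUP     : [-9, 0, 9, 9]
MUL     : [-9, 0, 81]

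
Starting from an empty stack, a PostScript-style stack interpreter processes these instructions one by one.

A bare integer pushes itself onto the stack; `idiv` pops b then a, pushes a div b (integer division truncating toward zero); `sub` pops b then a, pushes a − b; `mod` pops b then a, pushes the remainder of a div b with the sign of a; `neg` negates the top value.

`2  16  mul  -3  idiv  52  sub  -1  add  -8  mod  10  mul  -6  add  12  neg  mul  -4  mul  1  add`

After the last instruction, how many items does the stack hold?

2     [2]
16    [2, 16]
mul   [32]
-3    [32, -3]
idiv  [-10]
52    [-10, 52]
sub   [-62]
-1    [-62, -1]
add   [-63]
-8    [-63, -8]
mod   [-7]
10    [-7, 10]
mul   [-70]
-6    [-70, -6]
add   [-76]
12    [-76, 12]
neg   [-76, -12]
mul   [912]
-4    [912, -4]
mul   [-3648]
1     [-3648, 1]
add   [-3647]

1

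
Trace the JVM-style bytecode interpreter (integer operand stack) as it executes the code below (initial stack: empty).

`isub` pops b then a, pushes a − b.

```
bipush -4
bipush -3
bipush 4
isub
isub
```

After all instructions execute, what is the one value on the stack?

3

bipush -4 -> -4
bipush -3 -> -4 -3
bipush 4  -> -4 -3 4
isub      -> -4 -7
isub      -> 3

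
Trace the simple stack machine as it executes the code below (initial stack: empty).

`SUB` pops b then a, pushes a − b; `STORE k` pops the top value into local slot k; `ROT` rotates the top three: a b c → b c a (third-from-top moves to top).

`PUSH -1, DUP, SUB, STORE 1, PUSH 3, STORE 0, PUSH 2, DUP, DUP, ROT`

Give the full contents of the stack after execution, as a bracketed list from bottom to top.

PUSH -1  [-1]
DUP      [-1, -1]
SUB      [0]
STORE 1  []
PUSH 3   [3]
STORE 0  []
PUSH 2   [2]
DUP      [2, 2]
DUP      [2, 2, 2]
ROT      [2, 2, 2]

[2, 2, 2]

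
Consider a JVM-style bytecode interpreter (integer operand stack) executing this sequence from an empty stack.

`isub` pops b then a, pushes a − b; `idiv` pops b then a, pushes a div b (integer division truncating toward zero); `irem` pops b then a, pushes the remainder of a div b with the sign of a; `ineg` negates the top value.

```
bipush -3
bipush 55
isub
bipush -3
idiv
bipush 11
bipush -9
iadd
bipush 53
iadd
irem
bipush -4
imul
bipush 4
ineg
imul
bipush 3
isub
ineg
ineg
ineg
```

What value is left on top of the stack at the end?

bipush -3 : [-3]
bipush 55 : [-3, 55]
isub      : [-58]
bipush -3 : [-58, -3]
idiv      : [19]
bipush 11 : [19, 11]
bipush -9 : [19, 11, -9]
iadd      : [19, 2]
bipush 53 : [19, 2, 53]
iadd      : [19, 55]
irem      : [19]
bipush -4 : [19, -4]
imul      : [-76]
bipush 4  : [-76, 4]
ineg      : [-76, -4]
imul      : [304]
bipush 3  : [304, 3]
isub      : [301]
ineg      : [-301]
ineg      : [301]
ineg      : [-301]

-301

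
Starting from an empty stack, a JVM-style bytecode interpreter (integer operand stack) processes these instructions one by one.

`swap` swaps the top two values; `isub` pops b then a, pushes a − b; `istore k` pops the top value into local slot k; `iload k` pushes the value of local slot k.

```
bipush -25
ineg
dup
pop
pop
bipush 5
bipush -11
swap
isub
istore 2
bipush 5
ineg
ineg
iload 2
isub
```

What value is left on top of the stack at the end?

bipush -25  -25
ineg        25
dup         25 25
pop         25
pop         (empty)
bipush 5    5
bipush -11  5 -11
swap        -11 5
isub        -16
istore 2    (empty)
bipush 5    5
ineg        -5
ineg        5
iload 2     5 -16
isub        21

21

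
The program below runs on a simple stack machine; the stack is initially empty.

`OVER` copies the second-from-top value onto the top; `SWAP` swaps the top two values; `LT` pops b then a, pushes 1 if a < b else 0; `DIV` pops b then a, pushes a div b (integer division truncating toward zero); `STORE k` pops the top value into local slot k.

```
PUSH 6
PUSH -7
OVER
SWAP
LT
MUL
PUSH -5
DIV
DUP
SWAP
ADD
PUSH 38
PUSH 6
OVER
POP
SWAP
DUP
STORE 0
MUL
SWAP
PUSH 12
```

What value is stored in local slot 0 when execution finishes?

PUSH 6   6
PUSH -7  6 -7
OVER     6 -7 6
SWAP     6 6 -7
LT       6 0
MUL      0
PUSH -5  0 -5
DIV      0
DUP      0 0
SWAP     0 0
ADD      0
PUSH 38  0 38
PUSH 6   0 38 6
OVER     0 38 6 38
POP      0 38 6
SWAP     0 6 38
DUP      0 6 38 38
STORE 0  0 6 38
MUL      0 228
SWAP     228 0
PUSH 12  228 0 12

38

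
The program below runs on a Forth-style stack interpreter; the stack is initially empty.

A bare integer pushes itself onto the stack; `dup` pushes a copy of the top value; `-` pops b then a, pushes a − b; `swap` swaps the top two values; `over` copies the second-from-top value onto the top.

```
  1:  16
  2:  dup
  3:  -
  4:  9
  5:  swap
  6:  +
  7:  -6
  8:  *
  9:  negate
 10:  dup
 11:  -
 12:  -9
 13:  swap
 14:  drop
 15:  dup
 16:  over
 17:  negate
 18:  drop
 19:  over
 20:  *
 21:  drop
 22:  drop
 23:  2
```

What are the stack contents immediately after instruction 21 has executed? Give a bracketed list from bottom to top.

[-9]

16     -> 16
dup    -> 16 16
-      -> 0
9      -> 0 9
swap   -> 9 0
+      -> 9
-6     -> 9 -6
*      -> -54
negate -> 54
dup    -> 54 54
-      -> 0
-9     -> 0 -9
swap   -> -9 0
drop   -> -9
dup    -> -9 -9
over   -> -9 -9 -9
negate -> -9 -9 9
drop   -> -9 -9
over   -> -9 -9 -9
*      -> -9 81
drop   -> -9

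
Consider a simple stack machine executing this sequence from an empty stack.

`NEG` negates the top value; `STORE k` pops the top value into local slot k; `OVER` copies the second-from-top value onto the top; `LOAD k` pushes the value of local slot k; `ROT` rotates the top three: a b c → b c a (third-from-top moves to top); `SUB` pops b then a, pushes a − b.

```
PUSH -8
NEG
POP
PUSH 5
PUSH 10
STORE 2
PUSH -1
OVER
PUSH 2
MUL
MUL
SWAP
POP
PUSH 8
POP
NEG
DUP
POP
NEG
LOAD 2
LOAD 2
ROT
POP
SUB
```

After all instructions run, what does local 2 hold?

PUSH -8  -8
NEG      8
POP      (empty)
PUSH 5   5
PUSH 10  5 10
STORE 2  5
PUSH -1  5 -1
OVER     5 -1 5
PUSH 2   5 -1 5 2
MUL      5 -1 10
MUL      5 -10
SWAP     -10 5
POP      -10
PUSH 8   -10 8
POP      -10
NEG      10
DUP      10 10
POP      10
NEG      -10
LOAD 2   -10 10
LOAD 2   -10 10 10
ROT      10 10 -10
POP      10 10
SUB      0

10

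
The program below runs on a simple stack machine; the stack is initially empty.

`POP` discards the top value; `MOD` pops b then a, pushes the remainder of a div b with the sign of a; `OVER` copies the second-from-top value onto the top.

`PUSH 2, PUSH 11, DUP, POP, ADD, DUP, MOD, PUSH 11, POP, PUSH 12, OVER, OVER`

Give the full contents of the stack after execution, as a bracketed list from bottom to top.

PUSH 2  -> 2
PUSH 11 -> 2 11
DUP     -> 2 11 11
POP     -> 2 11
ADD     -> 13
DUP     -> 13 13
MOD     -> 0
PUSH 11 -> 0 11
POP     -> 0
PUSH 12 -> 0 12
OVER    -> 0 12 0
OVER    -> 0 12 0 12

[0, 12, 0, 12]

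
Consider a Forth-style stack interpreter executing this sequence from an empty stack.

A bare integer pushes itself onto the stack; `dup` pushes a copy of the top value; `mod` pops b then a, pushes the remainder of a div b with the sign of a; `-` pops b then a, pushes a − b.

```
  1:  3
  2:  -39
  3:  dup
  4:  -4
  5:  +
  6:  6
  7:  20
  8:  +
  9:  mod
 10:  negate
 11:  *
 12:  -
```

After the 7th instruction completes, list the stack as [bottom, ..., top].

3   → [3]
-39 → [3, -39]
dup → [3, -39, -39]
-4  → [3, -39, -39, -4]
+   → [3, -39, -43]
6   → [3, -39, -43, 6]
20  → [3, -39, -43, 6, 20]

[3, -39, -43, 6, 20]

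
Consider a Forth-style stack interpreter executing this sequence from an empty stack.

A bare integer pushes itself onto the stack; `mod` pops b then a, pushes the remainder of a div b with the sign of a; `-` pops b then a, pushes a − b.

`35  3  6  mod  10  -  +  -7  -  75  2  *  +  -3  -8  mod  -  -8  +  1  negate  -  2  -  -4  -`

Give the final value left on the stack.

183

35     -> [35]
3      -> [35, 3]
6      -> [35, 3, 6]
mod    -> [35, 3]
10     -> [35, 3, 10]
-      -> [35, -7]
+      -> [28]
-7     -> [28, -7]
-      -> [35]
75     -> [35, 75]
2      -> [35, 75, 2]
*      -> [35, 150]
+      -> [185]
-3     -> [185, -3]
-8     -> [185, -3, -8]
mod    -> [185, -3]
-      -> [188]
-8     -> [188, -8]
+      -> [180]
1      -> [180, 1]
negate -> [180, -1]
-      -> [181]
2      -> [181, 2]
-      -> [179]
-4     -> [179, -4]
-      -> [183]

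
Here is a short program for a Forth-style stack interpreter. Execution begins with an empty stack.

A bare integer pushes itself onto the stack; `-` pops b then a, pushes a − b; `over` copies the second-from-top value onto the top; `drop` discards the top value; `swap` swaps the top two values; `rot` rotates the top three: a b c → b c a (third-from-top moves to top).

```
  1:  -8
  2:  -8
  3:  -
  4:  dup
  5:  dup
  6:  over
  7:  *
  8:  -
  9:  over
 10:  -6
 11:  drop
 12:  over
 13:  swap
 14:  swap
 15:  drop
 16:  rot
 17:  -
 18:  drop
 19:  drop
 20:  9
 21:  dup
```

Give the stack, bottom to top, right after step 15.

[0, 0, 0]

-8   : [-8]
-8   : [-8, -8]
-    : [0]
dup  : [0, 0]
dup  : [0, 0, 0]
over : [0, 0, 0, 0]
*    : [0, 0, 0]
-    : [0, 0]
over : [0, 0, 0]
-6   : [0, 0, 0, -6]
drop : [0, 0, 0]
over : [0, 0, 0, 0]
swap : [0, 0, 0, 0]
swap : [0, 0, 0, 0]
drop : [0, 0, 0]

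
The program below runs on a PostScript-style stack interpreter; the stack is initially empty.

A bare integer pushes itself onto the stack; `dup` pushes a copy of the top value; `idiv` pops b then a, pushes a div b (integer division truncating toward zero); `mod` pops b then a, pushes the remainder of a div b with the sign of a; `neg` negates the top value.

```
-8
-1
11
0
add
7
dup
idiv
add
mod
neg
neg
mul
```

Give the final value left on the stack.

-8   → [-8]
-1   → [-8, -1]
11   → [-8, -1, 11]
0    → [-8, -1, 11, 0]
add  → [-8, -1, 11]
7    → [-8, -1, 11, 7]
dup  → [-8, -1, 11, 7, 7]
idiv → [-8, -1, 11, 1]
add  → [-8, -1, 12]
mod  → [-8, -1]
neg  → [-8, 1]
neg  → [-8, -1]
mul  → [8]

8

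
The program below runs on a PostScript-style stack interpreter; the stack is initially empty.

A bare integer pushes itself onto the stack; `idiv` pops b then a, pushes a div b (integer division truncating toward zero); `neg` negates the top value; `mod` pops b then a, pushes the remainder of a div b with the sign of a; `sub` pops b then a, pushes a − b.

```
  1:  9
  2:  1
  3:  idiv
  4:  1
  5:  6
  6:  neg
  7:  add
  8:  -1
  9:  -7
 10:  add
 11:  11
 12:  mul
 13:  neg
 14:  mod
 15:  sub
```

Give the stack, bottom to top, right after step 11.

9    -> [9]
1    -> [9, 1]
idiv -> [9]
1    -> [9, 1]
6    -> [9, 1, 6]
neg  -> [9, 1, -6]
add  -> [9, -5]
-1   -> [9, -5, -1]
-7   -> [9, -5, -1, -7]
add  -> [9, -5, -8]
11   -> [9, -5, -8, 11]

[9, -5, -8, 11]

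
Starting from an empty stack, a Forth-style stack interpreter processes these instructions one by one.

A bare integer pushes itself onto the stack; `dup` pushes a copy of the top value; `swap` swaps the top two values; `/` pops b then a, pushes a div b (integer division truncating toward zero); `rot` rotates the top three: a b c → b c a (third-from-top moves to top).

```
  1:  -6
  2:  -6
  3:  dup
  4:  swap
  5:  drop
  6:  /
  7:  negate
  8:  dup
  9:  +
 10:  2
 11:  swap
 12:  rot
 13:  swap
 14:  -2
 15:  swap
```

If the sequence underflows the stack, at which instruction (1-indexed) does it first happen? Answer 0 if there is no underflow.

-6     -> -6
-6     -> -6 -6
dup    -> -6 -6 -6
swap   -> -6 -6 -6
drop   -> -6 -6
/      -> 1
negate -> -1
dup    -> -1 -1
+      -> -2
2      -> -2 2
swap   -> 2 -2
rot  — needs 3 operands, stack has 2 → underflow

12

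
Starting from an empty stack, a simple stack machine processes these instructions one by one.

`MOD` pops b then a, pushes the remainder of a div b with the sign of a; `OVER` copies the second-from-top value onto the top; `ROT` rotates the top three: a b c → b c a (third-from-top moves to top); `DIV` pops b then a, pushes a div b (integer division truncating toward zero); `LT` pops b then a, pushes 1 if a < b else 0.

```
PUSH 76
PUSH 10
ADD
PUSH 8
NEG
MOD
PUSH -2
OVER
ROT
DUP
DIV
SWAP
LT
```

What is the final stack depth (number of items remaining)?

2

PUSH 76 : 76
PUSH 10 : 76 10
ADD     : 86
PUSH 8  : 86 8
NEG     : 86 -8
MOD     : 6
PUSH -2 : 6 -2
OVER    : 6 -2 6
ROT     : -2 6 6
DUP     : -2 6 6 6
DIV     : -2 6 1
SWAP    : -2 1 6
LT      : -2 1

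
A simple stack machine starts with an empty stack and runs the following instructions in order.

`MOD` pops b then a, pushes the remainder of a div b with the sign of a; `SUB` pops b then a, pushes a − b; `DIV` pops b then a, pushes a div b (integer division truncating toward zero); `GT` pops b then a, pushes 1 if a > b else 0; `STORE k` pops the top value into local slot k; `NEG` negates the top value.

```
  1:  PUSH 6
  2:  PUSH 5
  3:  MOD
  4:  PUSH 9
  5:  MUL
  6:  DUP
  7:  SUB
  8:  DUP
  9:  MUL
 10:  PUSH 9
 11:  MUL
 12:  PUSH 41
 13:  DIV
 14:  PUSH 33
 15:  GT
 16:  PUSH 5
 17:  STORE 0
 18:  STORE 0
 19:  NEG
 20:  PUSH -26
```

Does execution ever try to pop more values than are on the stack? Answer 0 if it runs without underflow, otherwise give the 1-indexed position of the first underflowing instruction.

PUSH 6   [6]
PUSH 5   [6, 5]
MOD      [1]
PUSH 9   [1, 9]
MUL      [9]
DUP      [9, 9]
SUB      [0]
DUP      [0, 0]
MUL      [0]
PUSH 9   [0, 9]
MUL      [0]
PUSH 41  [0, 41]
DIV      [0]
PUSH 33  [0, 33]
GT       [0]
PUSH 5   [0, 5]
STORE 0  [0]
STORE 0  []
NEG  — needs 1 operand, stack has 0 → underflow

19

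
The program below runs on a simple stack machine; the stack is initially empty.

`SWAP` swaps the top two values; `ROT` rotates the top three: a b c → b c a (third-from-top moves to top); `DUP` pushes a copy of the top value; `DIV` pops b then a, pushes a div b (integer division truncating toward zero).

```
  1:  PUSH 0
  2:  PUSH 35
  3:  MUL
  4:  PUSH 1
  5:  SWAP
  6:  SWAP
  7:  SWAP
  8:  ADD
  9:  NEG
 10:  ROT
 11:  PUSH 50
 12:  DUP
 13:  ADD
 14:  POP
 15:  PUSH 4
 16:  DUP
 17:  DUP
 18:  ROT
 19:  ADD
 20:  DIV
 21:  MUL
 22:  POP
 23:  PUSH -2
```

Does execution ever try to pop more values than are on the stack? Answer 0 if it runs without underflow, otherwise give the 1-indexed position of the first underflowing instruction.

10

PUSH 0  → [0]
PUSH 35 → [0, 35]
MUL     → [0]
PUSH 1  → [0, 1]
SWAP    → [1, 0]
SWAP    → [0, 1]
SWAP    → [1, 0]
ADD     → [1]
NEG     → [-1]
ROT  — needs 3 operands, stack has 1 → underflow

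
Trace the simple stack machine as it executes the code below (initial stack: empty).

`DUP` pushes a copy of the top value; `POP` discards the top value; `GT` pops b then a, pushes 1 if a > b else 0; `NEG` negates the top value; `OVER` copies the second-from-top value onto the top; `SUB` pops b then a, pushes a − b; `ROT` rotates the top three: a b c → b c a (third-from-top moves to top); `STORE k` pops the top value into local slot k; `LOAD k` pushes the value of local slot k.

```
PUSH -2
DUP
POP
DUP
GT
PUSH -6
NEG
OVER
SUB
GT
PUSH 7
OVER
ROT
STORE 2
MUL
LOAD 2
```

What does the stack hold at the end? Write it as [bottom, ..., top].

PUSH -2 : [-2]
DUP     : [-2, -2]
POP     : [-2]
DUP     : [-2, -2]
GT      : [0]
PUSH -6 : [0, -6]
NEG     : [0, 6]
OVER    : [0, 6, 0]
SUB     : [0, 6]
GT      : [0]
PUSH 7  : [0, 7]
OVER    : [0, 7, 0]
ROT     : [7, 0, 0]
STORE 2 : [7, 0]
MUL     : [0]
LOAD 2  : [0, 0]

[0, 0]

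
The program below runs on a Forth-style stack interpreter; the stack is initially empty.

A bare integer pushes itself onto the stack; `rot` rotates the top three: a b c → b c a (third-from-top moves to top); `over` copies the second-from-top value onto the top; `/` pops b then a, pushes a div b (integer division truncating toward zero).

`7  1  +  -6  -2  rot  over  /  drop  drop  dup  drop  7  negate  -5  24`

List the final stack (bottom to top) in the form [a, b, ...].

7      -> 7
1      -> 7 1
+      -> 8
-6     -> 8 -6
-2     -> 8 -6 -2
rot    -> -6 -2 8
over   -> -6 -2 8 -2
/      -> -6 -2 -4
drop   -> -6 -2
drop   -> -6
dup    -> -6 -6
drop   -> -6
7      -> -6 7
negate -> -6 -7
-5     -> -6 -7 -5
24     -> -6 -7 -5 24

[-6, -7, -5, 24]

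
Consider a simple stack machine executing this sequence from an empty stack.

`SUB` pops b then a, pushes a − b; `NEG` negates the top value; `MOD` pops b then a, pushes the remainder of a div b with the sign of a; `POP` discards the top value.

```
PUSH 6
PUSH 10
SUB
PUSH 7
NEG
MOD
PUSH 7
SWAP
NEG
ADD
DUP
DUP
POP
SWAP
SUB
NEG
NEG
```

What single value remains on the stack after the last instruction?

PUSH 6   [6]
PUSH 10  [6, 10]
SUB      [-4]
PUSH 7   [-4, 7]
NEG      [-4, -7]
MOD      [-4]
PUSH 7   [-4, 7]
SWAP     [7, -4]
NEG      [7, 4]
ADD      [11]
DUP      [11, 11]
DUP      [11, 11, 11]
POP      [11, 11]
SWAP     [11, 11]
SUB      [0]
NEG      [0]
NEG      [0]

0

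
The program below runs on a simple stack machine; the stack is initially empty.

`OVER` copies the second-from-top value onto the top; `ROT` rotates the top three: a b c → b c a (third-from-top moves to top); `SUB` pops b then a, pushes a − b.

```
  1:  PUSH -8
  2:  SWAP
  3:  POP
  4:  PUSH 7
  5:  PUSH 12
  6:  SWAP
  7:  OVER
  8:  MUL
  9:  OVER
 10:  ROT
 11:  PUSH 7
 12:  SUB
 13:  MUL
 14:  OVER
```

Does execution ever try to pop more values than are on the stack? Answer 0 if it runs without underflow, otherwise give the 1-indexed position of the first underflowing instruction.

2

PUSH -8 → [-8]
SWAP  — needs 2 operands, stack has 1 → underflow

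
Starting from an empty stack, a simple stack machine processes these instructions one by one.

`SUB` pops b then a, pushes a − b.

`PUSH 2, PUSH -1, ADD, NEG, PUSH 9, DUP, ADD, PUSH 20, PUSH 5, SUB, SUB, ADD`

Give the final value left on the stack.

PUSH 2  → [2]
PUSH -1 → [2, -1]
ADD     → [1]
NEG     → [-1]
PUSH 9  → [-1, 9]
DUP     → [-1, 9, 9]
ADD     → [-1, 18]
PUSH 20 → [-1, 18, 20]
PUSH 5  → [-1, 18, 20, 5]
SUB     → [-1, 18, 15]
SUB     → [-1, 3]
ADD     → [2]

2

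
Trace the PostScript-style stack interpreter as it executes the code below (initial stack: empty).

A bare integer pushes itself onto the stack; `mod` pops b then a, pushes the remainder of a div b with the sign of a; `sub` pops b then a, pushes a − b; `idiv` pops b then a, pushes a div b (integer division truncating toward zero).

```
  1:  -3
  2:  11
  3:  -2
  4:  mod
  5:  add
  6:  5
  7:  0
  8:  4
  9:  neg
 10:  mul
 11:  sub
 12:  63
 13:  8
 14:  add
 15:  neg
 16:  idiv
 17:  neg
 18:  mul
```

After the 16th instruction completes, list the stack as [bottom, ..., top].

-3    -3
11    -3 11
-2    -3 11 -2
mod   -3 1
add   -2
5     -2 5
0     -2 5 0
4     -2 5 0 4
neg   -2 5 0 -4
mul   -2 5 0
sub   -2 5
63    -2 5 63
8     -2 5 63 8
add   -2 5 71
neg   -2 5 -71
idiv  -2 0

[-2, 0]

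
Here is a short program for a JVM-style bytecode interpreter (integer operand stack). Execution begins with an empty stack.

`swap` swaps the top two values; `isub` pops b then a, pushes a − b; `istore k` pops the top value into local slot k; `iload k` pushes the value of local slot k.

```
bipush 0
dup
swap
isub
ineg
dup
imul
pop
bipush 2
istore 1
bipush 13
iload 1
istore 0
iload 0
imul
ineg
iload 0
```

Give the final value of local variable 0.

2

bipush 0  : 0
dup       : 0 0
swap      : 0 0
isub      : 0
ineg      : 0
dup       : 0 0
imul      : 0
pop       : (empty)
bipush 2  : 2
istore 1  : (empty)
bipush 13 : 13
iload 1   : 13 2
istore 0  : 13
iload 0   : 13 2
imul      : 26
ineg      : -26
iload 0   : -26 2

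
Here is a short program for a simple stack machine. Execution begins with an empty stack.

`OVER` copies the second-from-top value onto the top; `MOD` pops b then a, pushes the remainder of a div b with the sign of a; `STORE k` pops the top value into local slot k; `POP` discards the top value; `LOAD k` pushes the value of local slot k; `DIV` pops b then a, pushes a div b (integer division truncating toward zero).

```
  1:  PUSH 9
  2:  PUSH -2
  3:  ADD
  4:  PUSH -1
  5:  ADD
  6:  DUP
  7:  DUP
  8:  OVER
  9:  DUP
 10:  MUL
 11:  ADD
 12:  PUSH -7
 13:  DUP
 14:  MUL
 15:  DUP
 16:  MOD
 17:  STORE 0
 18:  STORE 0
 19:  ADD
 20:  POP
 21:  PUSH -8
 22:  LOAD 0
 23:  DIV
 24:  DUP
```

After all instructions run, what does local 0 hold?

PUSH 9  : 9
PUSH -2 : 9 -2
ADD     : 7
PUSH -1 : 7 -1
ADD     : 6
DUP     : 6 6
DUP     : 6 6 6
OVER    : 6 6 6 6
DUP     : 6 6 6 6 6
MUL     : 6 6 6 36
ADD     : 6 6 42
PUSH -7 : 6 6 42 -7
DUP     : 6 6 42 -7 -7
MUL     : 6 6 42 49
DUP     : 6 6 42 49 49
MOD     : 6 6 42 0
STORE 0 : 6 6 42
STORE 0 : 6 6
ADD     : 12
POP     : (empty)
PUSH -8 : -8
LOAD 0  : -8 42
DIV     : 0
DUP     : 0 0

42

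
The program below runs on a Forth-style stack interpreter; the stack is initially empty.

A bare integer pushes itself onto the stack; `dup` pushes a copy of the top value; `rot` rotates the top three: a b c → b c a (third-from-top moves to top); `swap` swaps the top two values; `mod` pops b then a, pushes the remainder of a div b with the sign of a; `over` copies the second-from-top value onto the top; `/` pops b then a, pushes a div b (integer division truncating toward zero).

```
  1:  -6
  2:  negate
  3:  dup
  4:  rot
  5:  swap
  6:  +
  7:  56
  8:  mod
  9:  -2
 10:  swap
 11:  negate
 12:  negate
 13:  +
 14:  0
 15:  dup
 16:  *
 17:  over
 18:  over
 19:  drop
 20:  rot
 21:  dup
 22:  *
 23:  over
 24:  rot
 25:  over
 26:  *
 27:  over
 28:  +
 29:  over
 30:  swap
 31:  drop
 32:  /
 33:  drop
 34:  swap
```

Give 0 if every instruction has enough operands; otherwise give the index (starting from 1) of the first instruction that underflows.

-6      [-6]
negate  [6]
dup     [6, 6]
rot  — needs 3 operands, stack has 2 → underflow

4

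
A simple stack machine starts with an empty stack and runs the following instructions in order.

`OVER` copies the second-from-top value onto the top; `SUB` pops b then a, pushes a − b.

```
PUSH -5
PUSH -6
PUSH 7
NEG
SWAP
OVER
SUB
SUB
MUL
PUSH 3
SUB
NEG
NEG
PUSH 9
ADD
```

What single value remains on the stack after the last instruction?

46

PUSH -5 → -5
PUSH -6 → -5 -6
PUSH 7  → -5 -6 7
NEG     → -5 -6 -7
SWAP    → -5 -7 -6
OVER    → -5 -7 -6 -7
SUB     → -5 -7 1
SUB     → -5 -8
MUL     → 40
PUSH 3  → 40 3
SUB     → 37
NEG     → -37
NEG     → 37
PUSH 9  → 37 9
ADD     → 46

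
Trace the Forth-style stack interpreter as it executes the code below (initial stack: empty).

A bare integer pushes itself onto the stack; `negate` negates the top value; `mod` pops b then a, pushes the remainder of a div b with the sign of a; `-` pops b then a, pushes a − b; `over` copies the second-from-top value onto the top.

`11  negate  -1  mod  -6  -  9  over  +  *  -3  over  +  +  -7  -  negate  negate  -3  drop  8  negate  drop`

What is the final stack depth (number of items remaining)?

1

11      11
negate  -11
-1      -11 -1
mod     0
-6      0 -6
-       6
9       6 9
over    6 9 6
+       6 15
*       90
-3      90 -3
over    90 -3 90
+       90 87
+       177
-7      177 -7
-       184
negate  -184
negate  184
-3      184 -3
drop    184
8       184 8
negate  184 -8
drop    184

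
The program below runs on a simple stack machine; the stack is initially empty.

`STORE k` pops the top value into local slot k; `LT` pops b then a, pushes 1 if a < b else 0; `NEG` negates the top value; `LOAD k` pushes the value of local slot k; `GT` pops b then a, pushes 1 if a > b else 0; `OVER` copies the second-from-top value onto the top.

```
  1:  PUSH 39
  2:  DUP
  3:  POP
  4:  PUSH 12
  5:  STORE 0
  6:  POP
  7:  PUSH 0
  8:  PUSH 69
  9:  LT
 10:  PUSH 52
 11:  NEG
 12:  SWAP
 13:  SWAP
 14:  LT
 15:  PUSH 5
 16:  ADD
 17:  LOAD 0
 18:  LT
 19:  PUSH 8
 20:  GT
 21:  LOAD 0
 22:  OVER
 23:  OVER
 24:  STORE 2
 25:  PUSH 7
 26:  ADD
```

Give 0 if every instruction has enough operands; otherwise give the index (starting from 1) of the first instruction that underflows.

0

PUSH 39 : [39]
DUP     : [39, 39]
POP     : [39]
PUSH 12 : [39, 12]
STORE 0 : [39]
POP     : []
PUSH 0  : [0]
PUSH 69 : [0, 69]
LT      : [1]
PUSH 52 : [1, 52]
NEG     : [1, -52]
SWAP    : [-52, 1]
SWAP    : [1, -52]
LT      : [0]
PUSH 5  : [0, 5]
ADD     : [5]
LOAD 0  : [5, 12]
LT      : [1]
PUSH 8  : [1, 8]
GT      : [0]
LOAD 0  : [0, 12]
OVER    : [0, 12, 0]
OVER    : [0, 12, 0, 12]
STORE 2 : [0, 12, 0]
PUSH 7  : [0, 12, 0, 7]
ADD     : [0, 12, 7]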